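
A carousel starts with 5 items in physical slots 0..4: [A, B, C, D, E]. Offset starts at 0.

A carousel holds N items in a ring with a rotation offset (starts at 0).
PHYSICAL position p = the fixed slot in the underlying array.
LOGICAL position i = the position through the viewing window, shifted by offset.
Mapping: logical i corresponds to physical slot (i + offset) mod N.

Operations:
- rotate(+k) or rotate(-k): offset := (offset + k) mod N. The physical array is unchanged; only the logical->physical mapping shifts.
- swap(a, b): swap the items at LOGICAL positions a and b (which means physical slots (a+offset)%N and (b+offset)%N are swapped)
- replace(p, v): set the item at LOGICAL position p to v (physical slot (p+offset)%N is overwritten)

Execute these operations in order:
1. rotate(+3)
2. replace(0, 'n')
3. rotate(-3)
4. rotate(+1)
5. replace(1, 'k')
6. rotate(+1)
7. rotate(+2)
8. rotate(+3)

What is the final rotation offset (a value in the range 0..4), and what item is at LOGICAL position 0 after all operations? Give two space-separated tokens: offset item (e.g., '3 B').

After op 1 (rotate(+3)): offset=3, physical=[A,B,C,D,E], logical=[D,E,A,B,C]
After op 2 (replace(0, 'n')): offset=3, physical=[A,B,C,n,E], logical=[n,E,A,B,C]
After op 3 (rotate(-3)): offset=0, physical=[A,B,C,n,E], logical=[A,B,C,n,E]
After op 4 (rotate(+1)): offset=1, physical=[A,B,C,n,E], logical=[B,C,n,E,A]
After op 5 (replace(1, 'k')): offset=1, physical=[A,B,k,n,E], logical=[B,k,n,E,A]
After op 6 (rotate(+1)): offset=2, physical=[A,B,k,n,E], logical=[k,n,E,A,B]
After op 7 (rotate(+2)): offset=4, physical=[A,B,k,n,E], logical=[E,A,B,k,n]
After op 8 (rotate(+3)): offset=2, physical=[A,B,k,n,E], logical=[k,n,E,A,B]

Answer: 2 k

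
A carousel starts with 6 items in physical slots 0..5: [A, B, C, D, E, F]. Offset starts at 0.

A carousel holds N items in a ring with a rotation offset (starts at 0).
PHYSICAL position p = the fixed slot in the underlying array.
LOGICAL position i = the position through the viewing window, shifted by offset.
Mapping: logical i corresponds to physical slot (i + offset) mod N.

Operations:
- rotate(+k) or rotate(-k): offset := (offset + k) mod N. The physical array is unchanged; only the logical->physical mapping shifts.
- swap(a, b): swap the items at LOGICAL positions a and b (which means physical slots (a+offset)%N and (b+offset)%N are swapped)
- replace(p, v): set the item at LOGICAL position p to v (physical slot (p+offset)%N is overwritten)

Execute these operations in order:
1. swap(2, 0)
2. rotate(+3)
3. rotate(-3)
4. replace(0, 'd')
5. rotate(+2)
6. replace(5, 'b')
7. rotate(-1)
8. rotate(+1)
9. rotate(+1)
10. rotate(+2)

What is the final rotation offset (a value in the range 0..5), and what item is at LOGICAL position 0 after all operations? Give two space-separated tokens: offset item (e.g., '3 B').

Answer: 5 F

Derivation:
After op 1 (swap(2, 0)): offset=0, physical=[C,B,A,D,E,F], logical=[C,B,A,D,E,F]
After op 2 (rotate(+3)): offset=3, physical=[C,B,A,D,E,F], logical=[D,E,F,C,B,A]
After op 3 (rotate(-3)): offset=0, physical=[C,B,A,D,E,F], logical=[C,B,A,D,E,F]
After op 4 (replace(0, 'd')): offset=0, physical=[d,B,A,D,E,F], logical=[d,B,A,D,E,F]
After op 5 (rotate(+2)): offset=2, physical=[d,B,A,D,E,F], logical=[A,D,E,F,d,B]
After op 6 (replace(5, 'b')): offset=2, physical=[d,b,A,D,E,F], logical=[A,D,E,F,d,b]
After op 7 (rotate(-1)): offset=1, physical=[d,b,A,D,E,F], logical=[b,A,D,E,F,d]
After op 8 (rotate(+1)): offset=2, physical=[d,b,A,D,E,F], logical=[A,D,E,F,d,b]
After op 9 (rotate(+1)): offset=3, physical=[d,b,A,D,E,F], logical=[D,E,F,d,b,A]
After op 10 (rotate(+2)): offset=5, physical=[d,b,A,D,E,F], logical=[F,d,b,A,D,E]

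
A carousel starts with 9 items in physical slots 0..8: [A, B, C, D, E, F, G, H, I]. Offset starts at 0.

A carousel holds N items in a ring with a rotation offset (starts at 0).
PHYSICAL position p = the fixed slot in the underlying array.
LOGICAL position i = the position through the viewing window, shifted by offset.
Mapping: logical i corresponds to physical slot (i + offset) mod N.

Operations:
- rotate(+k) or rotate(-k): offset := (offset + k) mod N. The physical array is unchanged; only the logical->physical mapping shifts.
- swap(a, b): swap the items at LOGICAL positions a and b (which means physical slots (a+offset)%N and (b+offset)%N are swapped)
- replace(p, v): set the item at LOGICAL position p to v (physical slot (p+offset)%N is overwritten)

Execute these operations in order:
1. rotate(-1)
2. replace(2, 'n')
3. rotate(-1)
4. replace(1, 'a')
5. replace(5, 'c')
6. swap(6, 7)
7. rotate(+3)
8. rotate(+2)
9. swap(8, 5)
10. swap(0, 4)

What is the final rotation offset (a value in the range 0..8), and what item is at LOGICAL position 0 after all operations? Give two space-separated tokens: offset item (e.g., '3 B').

Answer: 3 H

Derivation:
After op 1 (rotate(-1)): offset=8, physical=[A,B,C,D,E,F,G,H,I], logical=[I,A,B,C,D,E,F,G,H]
After op 2 (replace(2, 'n')): offset=8, physical=[A,n,C,D,E,F,G,H,I], logical=[I,A,n,C,D,E,F,G,H]
After op 3 (rotate(-1)): offset=7, physical=[A,n,C,D,E,F,G,H,I], logical=[H,I,A,n,C,D,E,F,G]
After op 4 (replace(1, 'a')): offset=7, physical=[A,n,C,D,E,F,G,H,a], logical=[H,a,A,n,C,D,E,F,G]
After op 5 (replace(5, 'c')): offset=7, physical=[A,n,C,c,E,F,G,H,a], logical=[H,a,A,n,C,c,E,F,G]
After op 6 (swap(6, 7)): offset=7, physical=[A,n,C,c,F,E,G,H,a], logical=[H,a,A,n,C,c,F,E,G]
After op 7 (rotate(+3)): offset=1, physical=[A,n,C,c,F,E,G,H,a], logical=[n,C,c,F,E,G,H,a,A]
After op 8 (rotate(+2)): offset=3, physical=[A,n,C,c,F,E,G,H,a], logical=[c,F,E,G,H,a,A,n,C]
After op 9 (swap(8, 5)): offset=3, physical=[A,n,a,c,F,E,G,H,C], logical=[c,F,E,G,H,C,A,n,a]
After op 10 (swap(0, 4)): offset=3, physical=[A,n,a,H,F,E,G,c,C], logical=[H,F,E,G,c,C,A,n,a]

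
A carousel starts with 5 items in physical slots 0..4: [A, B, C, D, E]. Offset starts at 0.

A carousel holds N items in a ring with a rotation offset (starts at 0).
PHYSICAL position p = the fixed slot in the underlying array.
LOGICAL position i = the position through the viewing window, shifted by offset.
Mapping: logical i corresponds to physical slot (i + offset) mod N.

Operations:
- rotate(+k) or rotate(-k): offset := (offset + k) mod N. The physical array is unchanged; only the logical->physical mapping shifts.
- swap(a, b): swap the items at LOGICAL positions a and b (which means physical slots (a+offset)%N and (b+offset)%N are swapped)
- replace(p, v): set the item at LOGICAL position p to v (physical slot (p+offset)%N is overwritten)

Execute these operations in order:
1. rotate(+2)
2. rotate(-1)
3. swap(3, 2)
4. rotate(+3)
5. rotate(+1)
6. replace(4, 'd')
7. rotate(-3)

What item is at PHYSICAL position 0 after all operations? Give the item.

Answer: A

Derivation:
After op 1 (rotate(+2)): offset=2, physical=[A,B,C,D,E], logical=[C,D,E,A,B]
After op 2 (rotate(-1)): offset=1, physical=[A,B,C,D,E], logical=[B,C,D,E,A]
After op 3 (swap(3, 2)): offset=1, physical=[A,B,C,E,D], logical=[B,C,E,D,A]
After op 4 (rotate(+3)): offset=4, physical=[A,B,C,E,D], logical=[D,A,B,C,E]
After op 5 (rotate(+1)): offset=0, physical=[A,B,C,E,D], logical=[A,B,C,E,D]
After op 6 (replace(4, 'd')): offset=0, physical=[A,B,C,E,d], logical=[A,B,C,E,d]
After op 7 (rotate(-3)): offset=2, physical=[A,B,C,E,d], logical=[C,E,d,A,B]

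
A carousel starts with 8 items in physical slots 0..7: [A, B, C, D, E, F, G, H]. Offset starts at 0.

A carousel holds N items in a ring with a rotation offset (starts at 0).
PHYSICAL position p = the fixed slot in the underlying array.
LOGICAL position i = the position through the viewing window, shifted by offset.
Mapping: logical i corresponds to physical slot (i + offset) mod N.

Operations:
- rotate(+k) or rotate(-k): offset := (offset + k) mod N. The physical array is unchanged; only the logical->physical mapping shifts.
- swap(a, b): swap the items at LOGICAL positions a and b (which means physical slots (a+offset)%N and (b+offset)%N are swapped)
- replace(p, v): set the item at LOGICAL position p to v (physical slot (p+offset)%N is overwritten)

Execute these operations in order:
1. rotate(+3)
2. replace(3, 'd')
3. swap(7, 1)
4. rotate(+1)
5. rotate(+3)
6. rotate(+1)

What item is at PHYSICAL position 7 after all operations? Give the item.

Answer: H

Derivation:
After op 1 (rotate(+3)): offset=3, physical=[A,B,C,D,E,F,G,H], logical=[D,E,F,G,H,A,B,C]
After op 2 (replace(3, 'd')): offset=3, physical=[A,B,C,D,E,F,d,H], logical=[D,E,F,d,H,A,B,C]
After op 3 (swap(7, 1)): offset=3, physical=[A,B,E,D,C,F,d,H], logical=[D,C,F,d,H,A,B,E]
After op 4 (rotate(+1)): offset=4, physical=[A,B,E,D,C,F,d,H], logical=[C,F,d,H,A,B,E,D]
After op 5 (rotate(+3)): offset=7, physical=[A,B,E,D,C,F,d,H], logical=[H,A,B,E,D,C,F,d]
After op 6 (rotate(+1)): offset=0, physical=[A,B,E,D,C,F,d,H], logical=[A,B,E,D,C,F,d,H]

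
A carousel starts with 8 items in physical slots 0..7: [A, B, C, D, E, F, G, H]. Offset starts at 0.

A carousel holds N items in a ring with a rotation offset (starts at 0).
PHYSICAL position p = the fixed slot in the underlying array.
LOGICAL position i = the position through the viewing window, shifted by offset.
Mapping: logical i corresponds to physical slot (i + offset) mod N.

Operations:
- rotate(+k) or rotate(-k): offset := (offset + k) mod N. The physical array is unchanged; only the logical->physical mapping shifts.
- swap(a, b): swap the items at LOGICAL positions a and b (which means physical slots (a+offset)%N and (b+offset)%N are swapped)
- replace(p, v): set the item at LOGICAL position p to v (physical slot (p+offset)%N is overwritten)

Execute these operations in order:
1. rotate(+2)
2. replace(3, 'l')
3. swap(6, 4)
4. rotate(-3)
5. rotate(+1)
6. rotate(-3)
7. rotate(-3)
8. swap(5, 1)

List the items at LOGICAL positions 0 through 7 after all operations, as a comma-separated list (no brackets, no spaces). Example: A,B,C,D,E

After op 1 (rotate(+2)): offset=2, physical=[A,B,C,D,E,F,G,H], logical=[C,D,E,F,G,H,A,B]
After op 2 (replace(3, 'l')): offset=2, physical=[A,B,C,D,E,l,G,H], logical=[C,D,E,l,G,H,A,B]
After op 3 (swap(6, 4)): offset=2, physical=[G,B,C,D,E,l,A,H], logical=[C,D,E,l,A,H,G,B]
After op 4 (rotate(-3)): offset=7, physical=[G,B,C,D,E,l,A,H], logical=[H,G,B,C,D,E,l,A]
After op 5 (rotate(+1)): offset=0, physical=[G,B,C,D,E,l,A,H], logical=[G,B,C,D,E,l,A,H]
After op 6 (rotate(-3)): offset=5, physical=[G,B,C,D,E,l,A,H], logical=[l,A,H,G,B,C,D,E]
After op 7 (rotate(-3)): offset=2, physical=[G,B,C,D,E,l,A,H], logical=[C,D,E,l,A,H,G,B]
After op 8 (swap(5, 1)): offset=2, physical=[G,B,C,H,E,l,A,D], logical=[C,H,E,l,A,D,G,B]

Answer: C,H,E,l,A,D,G,B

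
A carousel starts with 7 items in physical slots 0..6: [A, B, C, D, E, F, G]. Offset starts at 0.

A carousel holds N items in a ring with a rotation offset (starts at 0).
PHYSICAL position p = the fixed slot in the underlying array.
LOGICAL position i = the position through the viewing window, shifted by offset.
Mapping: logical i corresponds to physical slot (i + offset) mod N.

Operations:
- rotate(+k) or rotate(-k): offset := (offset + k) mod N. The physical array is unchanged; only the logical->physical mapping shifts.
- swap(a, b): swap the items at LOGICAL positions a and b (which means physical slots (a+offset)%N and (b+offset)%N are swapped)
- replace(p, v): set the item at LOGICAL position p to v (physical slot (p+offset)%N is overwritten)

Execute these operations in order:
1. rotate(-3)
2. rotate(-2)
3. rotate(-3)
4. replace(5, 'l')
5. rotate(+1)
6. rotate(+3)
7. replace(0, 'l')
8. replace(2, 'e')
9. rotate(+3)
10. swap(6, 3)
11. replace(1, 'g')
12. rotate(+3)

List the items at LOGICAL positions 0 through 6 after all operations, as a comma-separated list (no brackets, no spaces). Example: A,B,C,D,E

After op 1 (rotate(-3)): offset=4, physical=[A,B,C,D,E,F,G], logical=[E,F,G,A,B,C,D]
After op 2 (rotate(-2)): offset=2, physical=[A,B,C,D,E,F,G], logical=[C,D,E,F,G,A,B]
After op 3 (rotate(-3)): offset=6, physical=[A,B,C,D,E,F,G], logical=[G,A,B,C,D,E,F]
After op 4 (replace(5, 'l')): offset=6, physical=[A,B,C,D,l,F,G], logical=[G,A,B,C,D,l,F]
After op 5 (rotate(+1)): offset=0, physical=[A,B,C,D,l,F,G], logical=[A,B,C,D,l,F,G]
After op 6 (rotate(+3)): offset=3, physical=[A,B,C,D,l,F,G], logical=[D,l,F,G,A,B,C]
After op 7 (replace(0, 'l')): offset=3, physical=[A,B,C,l,l,F,G], logical=[l,l,F,G,A,B,C]
After op 8 (replace(2, 'e')): offset=3, physical=[A,B,C,l,l,e,G], logical=[l,l,e,G,A,B,C]
After op 9 (rotate(+3)): offset=6, physical=[A,B,C,l,l,e,G], logical=[G,A,B,C,l,l,e]
After op 10 (swap(6, 3)): offset=6, physical=[A,B,e,l,l,C,G], logical=[G,A,B,e,l,l,C]
After op 11 (replace(1, 'g')): offset=6, physical=[g,B,e,l,l,C,G], logical=[G,g,B,e,l,l,C]
After op 12 (rotate(+3)): offset=2, physical=[g,B,e,l,l,C,G], logical=[e,l,l,C,G,g,B]

Answer: e,l,l,C,G,g,B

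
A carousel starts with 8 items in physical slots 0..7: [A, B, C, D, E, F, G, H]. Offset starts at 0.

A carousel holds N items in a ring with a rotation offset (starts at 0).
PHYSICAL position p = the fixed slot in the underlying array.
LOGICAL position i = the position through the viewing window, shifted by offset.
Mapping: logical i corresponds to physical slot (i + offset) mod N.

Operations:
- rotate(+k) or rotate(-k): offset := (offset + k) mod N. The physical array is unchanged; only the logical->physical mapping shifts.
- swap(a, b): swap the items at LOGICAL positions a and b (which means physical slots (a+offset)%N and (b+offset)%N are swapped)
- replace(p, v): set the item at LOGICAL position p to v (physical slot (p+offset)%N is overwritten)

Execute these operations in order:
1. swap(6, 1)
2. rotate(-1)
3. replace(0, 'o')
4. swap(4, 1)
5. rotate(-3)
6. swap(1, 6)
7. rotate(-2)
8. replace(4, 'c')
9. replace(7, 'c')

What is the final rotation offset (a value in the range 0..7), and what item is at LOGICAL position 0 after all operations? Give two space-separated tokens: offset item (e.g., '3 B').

Answer: 2 F

Derivation:
After op 1 (swap(6, 1)): offset=0, physical=[A,G,C,D,E,F,B,H], logical=[A,G,C,D,E,F,B,H]
After op 2 (rotate(-1)): offset=7, physical=[A,G,C,D,E,F,B,H], logical=[H,A,G,C,D,E,F,B]
After op 3 (replace(0, 'o')): offset=7, physical=[A,G,C,D,E,F,B,o], logical=[o,A,G,C,D,E,F,B]
After op 4 (swap(4, 1)): offset=7, physical=[D,G,C,A,E,F,B,o], logical=[o,D,G,C,A,E,F,B]
After op 5 (rotate(-3)): offset=4, physical=[D,G,C,A,E,F,B,o], logical=[E,F,B,o,D,G,C,A]
After op 6 (swap(1, 6)): offset=4, physical=[D,G,F,A,E,C,B,o], logical=[E,C,B,o,D,G,F,A]
After op 7 (rotate(-2)): offset=2, physical=[D,G,F,A,E,C,B,o], logical=[F,A,E,C,B,o,D,G]
After op 8 (replace(4, 'c')): offset=2, physical=[D,G,F,A,E,C,c,o], logical=[F,A,E,C,c,o,D,G]
After op 9 (replace(7, 'c')): offset=2, physical=[D,c,F,A,E,C,c,o], logical=[F,A,E,C,c,o,D,c]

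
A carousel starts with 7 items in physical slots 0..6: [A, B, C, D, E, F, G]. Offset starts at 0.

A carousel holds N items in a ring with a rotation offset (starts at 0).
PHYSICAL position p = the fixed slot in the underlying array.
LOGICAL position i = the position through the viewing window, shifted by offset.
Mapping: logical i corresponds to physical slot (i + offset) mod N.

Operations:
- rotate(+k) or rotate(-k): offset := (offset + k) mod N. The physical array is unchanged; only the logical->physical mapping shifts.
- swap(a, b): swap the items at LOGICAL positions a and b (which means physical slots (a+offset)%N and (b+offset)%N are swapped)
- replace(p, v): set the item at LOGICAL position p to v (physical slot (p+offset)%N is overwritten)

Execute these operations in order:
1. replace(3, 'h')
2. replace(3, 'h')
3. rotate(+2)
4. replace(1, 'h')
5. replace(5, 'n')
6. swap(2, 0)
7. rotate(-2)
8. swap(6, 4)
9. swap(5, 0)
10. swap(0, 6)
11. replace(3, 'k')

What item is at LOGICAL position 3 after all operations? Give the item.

Answer: k

Derivation:
After op 1 (replace(3, 'h')): offset=0, physical=[A,B,C,h,E,F,G], logical=[A,B,C,h,E,F,G]
After op 2 (replace(3, 'h')): offset=0, physical=[A,B,C,h,E,F,G], logical=[A,B,C,h,E,F,G]
After op 3 (rotate(+2)): offset=2, physical=[A,B,C,h,E,F,G], logical=[C,h,E,F,G,A,B]
After op 4 (replace(1, 'h')): offset=2, physical=[A,B,C,h,E,F,G], logical=[C,h,E,F,G,A,B]
After op 5 (replace(5, 'n')): offset=2, physical=[n,B,C,h,E,F,G], logical=[C,h,E,F,G,n,B]
After op 6 (swap(2, 0)): offset=2, physical=[n,B,E,h,C,F,G], logical=[E,h,C,F,G,n,B]
After op 7 (rotate(-2)): offset=0, physical=[n,B,E,h,C,F,G], logical=[n,B,E,h,C,F,G]
After op 8 (swap(6, 4)): offset=0, physical=[n,B,E,h,G,F,C], logical=[n,B,E,h,G,F,C]
After op 9 (swap(5, 0)): offset=0, physical=[F,B,E,h,G,n,C], logical=[F,B,E,h,G,n,C]
After op 10 (swap(0, 6)): offset=0, physical=[C,B,E,h,G,n,F], logical=[C,B,E,h,G,n,F]
After op 11 (replace(3, 'k')): offset=0, physical=[C,B,E,k,G,n,F], logical=[C,B,E,k,G,n,F]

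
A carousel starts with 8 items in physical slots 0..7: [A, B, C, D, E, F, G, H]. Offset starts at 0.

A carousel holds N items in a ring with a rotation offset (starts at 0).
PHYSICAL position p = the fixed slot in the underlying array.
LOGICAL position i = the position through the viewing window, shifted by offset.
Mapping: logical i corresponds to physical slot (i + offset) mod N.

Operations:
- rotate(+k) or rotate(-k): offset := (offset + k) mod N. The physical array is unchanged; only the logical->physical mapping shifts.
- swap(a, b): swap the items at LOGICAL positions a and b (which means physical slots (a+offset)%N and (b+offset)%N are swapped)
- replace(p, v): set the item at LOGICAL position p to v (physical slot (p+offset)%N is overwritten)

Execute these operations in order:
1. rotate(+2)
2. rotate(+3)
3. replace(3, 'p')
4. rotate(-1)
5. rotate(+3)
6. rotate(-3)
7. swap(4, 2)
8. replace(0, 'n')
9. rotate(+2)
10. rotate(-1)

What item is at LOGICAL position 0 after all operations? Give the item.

Answer: F

Derivation:
After op 1 (rotate(+2)): offset=2, physical=[A,B,C,D,E,F,G,H], logical=[C,D,E,F,G,H,A,B]
After op 2 (rotate(+3)): offset=5, physical=[A,B,C,D,E,F,G,H], logical=[F,G,H,A,B,C,D,E]
After op 3 (replace(3, 'p')): offset=5, physical=[p,B,C,D,E,F,G,H], logical=[F,G,H,p,B,C,D,E]
After op 4 (rotate(-1)): offset=4, physical=[p,B,C,D,E,F,G,H], logical=[E,F,G,H,p,B,C,D]
After op 5 (rotate(+3)): offset=7, physical=[p,B,C,D,E,F,G,H], logical=[H,p,B,C,D,E,F,G]
After op 6 (rotate(-3)): offset=4, physical=[p,B,C,D,E,F,G,H], logical=[E,F,G,H,p,B,C,D]
After op 7 (swap(4, 2)): offset=4, physical=[G,B,C,D,E,F,p,H], logical=[E,F,p,H,G,B,C,D]
After op 8 (replace(0, 'n')): offset=4, physical=[G,B,C,D,n,F,p,H], logical=[n,F,p,H,G,B,C,D]
After op 9 (rotate(+2)): offset=6, physical=[G,B,C,D,n,F,p,H], logical=[p,H,G,B,C,D,n,F]
After op 10 (rotate(-1)): offset=5, physical=[G,B,C,D,n,F,p,H], logical=[F,p,H,G,B,C,D,n]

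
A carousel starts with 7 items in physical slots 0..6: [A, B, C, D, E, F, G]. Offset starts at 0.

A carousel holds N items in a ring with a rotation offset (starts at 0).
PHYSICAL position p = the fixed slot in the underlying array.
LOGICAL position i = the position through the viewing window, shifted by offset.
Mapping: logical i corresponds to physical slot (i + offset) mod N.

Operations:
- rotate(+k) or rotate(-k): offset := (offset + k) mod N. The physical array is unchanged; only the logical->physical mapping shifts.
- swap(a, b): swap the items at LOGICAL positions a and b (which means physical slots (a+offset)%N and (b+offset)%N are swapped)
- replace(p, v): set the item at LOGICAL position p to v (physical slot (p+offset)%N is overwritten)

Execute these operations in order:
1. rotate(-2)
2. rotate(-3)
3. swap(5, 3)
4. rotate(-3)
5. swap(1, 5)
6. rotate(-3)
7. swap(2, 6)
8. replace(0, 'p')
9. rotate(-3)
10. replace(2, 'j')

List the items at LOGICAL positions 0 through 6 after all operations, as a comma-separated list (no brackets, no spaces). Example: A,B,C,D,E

Answer: E,B,j,p,F,C,G

Derivation:
After op 1 (rotate(-2)): offset=5, physical=[A,B,C,D,E,F,G], logical=[F,G,A,B,C,D,E]
After op 2 (rotate(-3)): offset=2, physical=[A,B,C,D,E,F,G], logical=[C,D,E,F,G,A,B]
After op 3 (swap(5, 3)): offset=2, physical=[F,B,C,D,E,A,G], logical=[C,D,E,A,G,F,B]
After op 4 (rotate(-3)): offset=6, physical=[F,B,C,D,E,A,G], logical=[G,F,B,C,D,E,A]
After op 5 (swap(1, 5)): offset=6, physical=[E,B,C,D,F,A,G], logical=[G,E,B,C,D,F,A]
After op 6 (rotate(-3)): offset=3, physical=[E,B,C,D,F,A,G], logical=[D,F,A,G,E,B,C]
After op 7 (swap(2, 6)): offset=3, physical=[E,B,A,D,F,C,G], logical=[D,F,C,G,E,B,A]
After op 8 (replace(0, 'p')): offset=3, physical=[E,B,A,p,F,C,G], logical=[p,F,C,G,E,B,A]
After op 9 (rotate(-3)): offset=0, physical=[E,B,A,p,F,C,G], logical=[E,B,A,p,F,C,G]
After op 10 (replace(2, 'j')): offset=0, physical=[E,B,j,p,F,C,G], logical=[E,B,j,p,F,C,G]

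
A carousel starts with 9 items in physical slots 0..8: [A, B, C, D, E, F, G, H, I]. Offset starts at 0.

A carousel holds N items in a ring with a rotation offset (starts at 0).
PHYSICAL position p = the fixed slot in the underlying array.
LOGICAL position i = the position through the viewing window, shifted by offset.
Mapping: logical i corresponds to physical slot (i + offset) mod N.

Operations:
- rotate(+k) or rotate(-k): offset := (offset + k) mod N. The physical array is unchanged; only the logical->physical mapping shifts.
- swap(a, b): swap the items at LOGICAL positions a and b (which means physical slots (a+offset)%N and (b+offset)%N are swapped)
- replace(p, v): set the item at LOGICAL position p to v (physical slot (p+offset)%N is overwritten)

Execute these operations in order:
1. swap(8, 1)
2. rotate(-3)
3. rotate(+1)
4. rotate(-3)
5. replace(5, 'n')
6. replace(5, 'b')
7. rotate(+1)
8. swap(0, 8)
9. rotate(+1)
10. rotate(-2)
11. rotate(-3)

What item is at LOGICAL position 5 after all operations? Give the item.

After op 1 (swap(8, 1)): offset=0, physical=[A,I,C,D,E,F,G,H,B], logical=[A,I,C,D,E,F,G,H,B]
After op 2 (rotate(-3)): offset=6, physical=[A,I,C,D,E,F,G,H,B], logical=[G,H,B,A,I,C,D,E,F]
After op 3 (rotate(+1)): offset=7, physical=[A,I,C,D,E,F,G,H,B], logical=[H,B,A,I,C,D,E,F,G]
After op 4 (rotate(-3)): offset=4, physical=[A,I,C,D,E,F,G,H,B], logical=[E,F,G,H,B,A,I,C,D]
After op 5 (replace(5, 'n')): offset=4, physical=[n,I,C,D,E,F,G,H,B], logical=[E,F,G,H,B,n,I,C,D]
After op 6 (replace(5, 'b')): offset=4, physical=[b,I,C,D,E,F,G,H,B], logical=[E,F,G,H,B,b,I,C,D]
After op 7 (rotate(+1)): offset=5, physical=[b,I,C,D,E,F,G,H,B], logical=[F,G,H,B,b,I,C,D,E]
After op 8 (swap(0, 8)): offset=5, physical=[b,I,C,D,F,E,G,H,B], logical=[E,G,H,B,b,I,C,D,F]
After op 9 (rotate(+1)): offset=6, physical=[b,I,C,D,F,E,G,H,B], logical=[G,H,B,b,I,C,D,F,E]
After op 10 (rotate(-2)): offset=4, physical=[b,I,C,D,F,E,G,H,B], logical=[F,E,G,H,B,b,I,C,D]
After op 11 (rotate(-3)): offset=1, physical=[b,I,C,D,F,E,G,H,B], logical=[I,C,D,F,E,G,H,B,b]

Answer: G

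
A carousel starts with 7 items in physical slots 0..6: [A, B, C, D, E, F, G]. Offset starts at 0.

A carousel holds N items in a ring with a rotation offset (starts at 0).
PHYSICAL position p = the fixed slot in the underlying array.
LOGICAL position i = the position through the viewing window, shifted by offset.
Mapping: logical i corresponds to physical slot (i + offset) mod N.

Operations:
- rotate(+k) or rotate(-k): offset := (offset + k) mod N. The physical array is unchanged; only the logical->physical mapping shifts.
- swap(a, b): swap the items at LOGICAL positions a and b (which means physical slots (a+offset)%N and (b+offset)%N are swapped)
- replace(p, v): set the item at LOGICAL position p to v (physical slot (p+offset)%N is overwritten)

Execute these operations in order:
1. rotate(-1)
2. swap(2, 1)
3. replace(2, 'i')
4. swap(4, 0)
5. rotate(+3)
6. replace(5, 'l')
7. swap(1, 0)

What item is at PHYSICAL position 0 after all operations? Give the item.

Answer: l

Derivation:
After op 1 (rotate(-1)): offset=6, physical=[A,B,C,D,E,F,G], logical=[G,A,B,C,D,E,F]
After op 2 (swap(2, 1)): offset=6, physical=[B,A,C,D,E,F,G], logical=[G,B,A,C,D,E,F]
After op 3 (replace(2, 'i')): offset=6, physical=[B,i,C,D,E,F,G], logical=[G,B,i,C,D,E,F]
After op 4 (swap(4, 0)): offset=6, physical=[B,i,C,G,E,F,D], logical=[D,B,i,C,G,E,F]
After op 5 (rotate(+3)): offset=2, physical=[B,i,C,G,E,F,D], logical=[C,G,E,F,D,B,i]
After op 6 (replace(5, 'l')): offset=2, physical=[l,i,C,G,E,F,D], logical=[C,G,E,F,D,l,i]
After op 7 (swap(1, 0)): offset=2, physical=[l,i,G,C,E,F,D], logical=[G,C,E,F,D,l,i]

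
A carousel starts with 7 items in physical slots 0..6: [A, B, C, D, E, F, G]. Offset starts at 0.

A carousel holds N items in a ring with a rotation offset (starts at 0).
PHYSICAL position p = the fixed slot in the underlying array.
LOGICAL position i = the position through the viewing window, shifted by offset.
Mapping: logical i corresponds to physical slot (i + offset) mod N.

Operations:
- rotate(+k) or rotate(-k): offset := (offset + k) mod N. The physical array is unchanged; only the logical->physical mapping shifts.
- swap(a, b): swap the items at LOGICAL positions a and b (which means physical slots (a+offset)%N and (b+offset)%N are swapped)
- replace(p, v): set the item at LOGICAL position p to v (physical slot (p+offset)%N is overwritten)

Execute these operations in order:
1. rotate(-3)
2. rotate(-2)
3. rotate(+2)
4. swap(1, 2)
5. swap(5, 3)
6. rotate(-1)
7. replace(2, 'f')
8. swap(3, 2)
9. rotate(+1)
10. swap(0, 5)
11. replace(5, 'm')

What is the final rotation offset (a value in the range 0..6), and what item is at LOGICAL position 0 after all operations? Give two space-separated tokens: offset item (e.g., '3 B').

After op 1 (rotate(-3)): offset=4, physical=[A,B,C,D,E,F,G], logical=[E,F,G,A,B,C,D]
After op 2 (rotate(-2)): offset=2, physical=[A,B,C,D,E,F,G], logical=[C,D,E,F,G,A,B]
After op 3 (rotate(+2)): offset=4, physical=[A,B,C,D,E,F,G], logical=[E,F,G,A,B,C,D]
After op 4 (swap(1, 2)): offset=4, physical=[A,B,C,D,E,G,F], logical=[E,G,F,A,B,C,D]
After op 5 (swap(5, 3)): offset=4, physical=[C,B,A,D,E,G,F], logical=[E,G,F,C,B,A,D]
After op 6 (rotate(-1)): offset=3, physical=[C,B,A,D,E,G,F], logical=[D,E,G,F,C,B,A]
After op 7 (replace(2, 'f')): offset=3, physical=[C,B,A,D,E,f,F], logical=[D,E,f,F,C,B,A]
After op 8 (swap(3, 2)): offset=3, physical=[C,B,A,D,E,F,f], logical=[D,E,F,f,C,B,A]
After op 9 (rotate(+1)): offset=4, physical=[C,B,A,D,E,F,f], logical=[E,F,f,C,B,A,D]
After op 10 (swap(0, 5)): offset=4, physical=[C,B,E,D,A,F,f], logical=[A,F,f,C,B,E,D]
After op 11 (replace(5, 'm')): offset=4, physical=[C,B,m,D,A,F,f], logical=[A,F,f,C,B,m,D]

Answer: 4 A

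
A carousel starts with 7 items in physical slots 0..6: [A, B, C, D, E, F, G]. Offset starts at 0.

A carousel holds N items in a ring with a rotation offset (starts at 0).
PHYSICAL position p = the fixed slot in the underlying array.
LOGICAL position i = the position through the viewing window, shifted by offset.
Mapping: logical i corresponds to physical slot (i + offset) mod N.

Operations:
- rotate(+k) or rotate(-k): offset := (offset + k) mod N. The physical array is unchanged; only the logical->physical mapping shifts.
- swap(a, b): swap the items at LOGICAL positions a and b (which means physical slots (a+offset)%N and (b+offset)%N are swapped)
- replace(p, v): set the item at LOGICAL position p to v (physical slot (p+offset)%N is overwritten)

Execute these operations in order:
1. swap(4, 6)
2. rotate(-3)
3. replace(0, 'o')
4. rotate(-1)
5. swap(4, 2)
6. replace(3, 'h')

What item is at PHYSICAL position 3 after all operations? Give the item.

After op 1 (swap(4, 6)): offset=0, physical=[A,B,C,D,G,F,E], logical=[A,B,C,D,G,F,E]
After op 2 (rotate(-3)): offset=4, physical=[A,B,C,D,G,F,E], logical=[G,F,E,A,B,C,D]
After op 3 (replace(0, 'o')): offset=4, physical=[A,B,C,D,o,F,E], logical=[o,F,E,A,B,C,D]
After op 4 (rotate(-1)): offset=3, physical=[A,B,C,D,o,F,E], logical=[D,o,F,E,A,B,C]
After op 5 (swap(4, 2)): offset=3, physical=[F,B,C,D,o,A,E], logical=[D,o,A,E,F,B,C]
After op 6 (replace(3, 'h')): offset=3, physical=[F,B,C,D,o,A,h], logical=[D,o,A,h,F,B,C]

Answer: D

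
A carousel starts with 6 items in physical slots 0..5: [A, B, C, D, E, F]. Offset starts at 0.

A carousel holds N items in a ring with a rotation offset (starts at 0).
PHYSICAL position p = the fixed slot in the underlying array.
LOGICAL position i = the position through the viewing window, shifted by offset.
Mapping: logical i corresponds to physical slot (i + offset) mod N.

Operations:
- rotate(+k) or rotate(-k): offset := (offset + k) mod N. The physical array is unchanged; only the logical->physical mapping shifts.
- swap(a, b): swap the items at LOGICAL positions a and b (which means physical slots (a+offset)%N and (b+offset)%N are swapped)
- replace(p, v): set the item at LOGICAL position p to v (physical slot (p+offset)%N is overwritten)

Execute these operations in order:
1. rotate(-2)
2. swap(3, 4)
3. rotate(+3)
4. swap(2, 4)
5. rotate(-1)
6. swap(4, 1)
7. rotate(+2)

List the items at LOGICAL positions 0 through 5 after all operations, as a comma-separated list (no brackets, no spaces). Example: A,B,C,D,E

After op 1 (rotate(-2)): offset=4, physical=[A,B,C,D,E,F], logical=[E,F,A,B,C,D]
After op 2 (swap(3, 4)): offset=4, physical=[A,C,B,D,E,F], logical=[E,F,A,C,B,D]
After op 3 (rotate(+3)): offset=1, physical=[A,C,B,D,E,F], logical=[C,B,D,E,F,A]
After op 4 (swap(2, 4)): offset=1, physical=[A,C,B,F,E,D], logical=[C,B,F,E,D,A]
After op 5 (rotate(-1)): offset=0, physical=[A,C,B,F,E,D], logical=[A,C,B,F,E,D]
After op 6 (swap(4, 1)): offset=0, physical=[A,E,B,F,C,D], logical=[A,E,B,F,C,D]
After op 7 (rotate(+2)): offset=2, physical=[A,E,B,F,C,D], logical=[B,F,C,D,A,E]

Answer: B,F,C,D,A,E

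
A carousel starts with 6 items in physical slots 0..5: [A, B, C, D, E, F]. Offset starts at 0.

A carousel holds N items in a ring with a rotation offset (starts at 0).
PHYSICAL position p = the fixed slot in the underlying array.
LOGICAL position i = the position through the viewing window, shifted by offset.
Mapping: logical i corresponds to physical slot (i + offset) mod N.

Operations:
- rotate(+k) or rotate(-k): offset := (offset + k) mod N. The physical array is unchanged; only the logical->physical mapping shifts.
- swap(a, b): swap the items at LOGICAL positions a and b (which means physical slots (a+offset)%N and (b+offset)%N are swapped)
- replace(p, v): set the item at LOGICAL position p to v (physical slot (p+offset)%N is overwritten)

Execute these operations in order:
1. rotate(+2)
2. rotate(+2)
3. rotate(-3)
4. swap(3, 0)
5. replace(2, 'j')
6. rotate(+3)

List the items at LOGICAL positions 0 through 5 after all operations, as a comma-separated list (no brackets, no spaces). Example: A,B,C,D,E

After op 1 (rotate(+2)): offset=2, physical=[A,B,C,D,E,F], logical=[C,D,E,F,A,B]
After op 2 (rotate(+2)): offset=4, physical=[A,B,C,D,E,F], logical=[E,F,A,B,C,D]
After op 3 (rotate(-3)): offset=1, physical=[A,B,C,D,E,F], logical=[B,C,D,E,F,A]
After op 4 (swap(3, 0)): offset=1, physical=[A,E,C,D,B,F], logical=[E,C,D,B,F,A]
After op 5 (replace(2, 'j')): offset=1, physical=[A,E,C,j,B,F], logical=[E,C,j,B,F,A]
After op 6 (rotate(+3)): offset=4, physical=[A,E,C,j,B,F], logical=[B,F,A,E,C,j]

Answer: B,F,A,E,C,j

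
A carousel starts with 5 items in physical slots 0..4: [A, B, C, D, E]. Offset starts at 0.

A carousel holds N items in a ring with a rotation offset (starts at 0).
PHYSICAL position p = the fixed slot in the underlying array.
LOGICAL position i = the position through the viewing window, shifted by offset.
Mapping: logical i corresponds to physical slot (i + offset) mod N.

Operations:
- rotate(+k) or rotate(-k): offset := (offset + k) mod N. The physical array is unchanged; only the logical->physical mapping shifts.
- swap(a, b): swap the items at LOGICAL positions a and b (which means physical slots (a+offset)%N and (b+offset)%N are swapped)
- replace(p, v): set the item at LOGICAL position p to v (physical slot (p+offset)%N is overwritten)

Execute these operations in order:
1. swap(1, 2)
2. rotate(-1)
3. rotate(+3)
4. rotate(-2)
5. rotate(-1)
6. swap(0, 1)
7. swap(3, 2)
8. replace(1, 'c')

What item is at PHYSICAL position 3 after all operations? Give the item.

After op 1 (swap(1, 2)): offset=0, physical=[A,C,B,D,E], logical=[A,C,B,D,E]
After op 2 (rotate(-1)): offset=4, physical=[A,C,B,D,E], logical=[E,A,C,B,D]
After op 3 (rotate(+3)): offset=2, physical=[A,C,B,D,E], logical=[B,D,E,A,C]
After op 4 (rotate(-2)): offset=0, physical=[A,C,B,D,E], logical=[A,C,B,D,E]
After op 5 (rotate(-1)): offset=4, physical=[A,C,B,D,E], logical=[E,A,C,B,D]
After op 6 (swap(0, 1)): offset=4, physical=[E,C,B,D,A], logical=[A,E,C,B,D]
After op 7 (swap(3, 2)): offset=4, physical=[E,B,C,D,A], logical=[A,E,B,C,D]
After op 8 (replace(1, 'c')): offset=4, physical=[c,B,C,D,A], logical=[A,c,B,C,D]

Answer: D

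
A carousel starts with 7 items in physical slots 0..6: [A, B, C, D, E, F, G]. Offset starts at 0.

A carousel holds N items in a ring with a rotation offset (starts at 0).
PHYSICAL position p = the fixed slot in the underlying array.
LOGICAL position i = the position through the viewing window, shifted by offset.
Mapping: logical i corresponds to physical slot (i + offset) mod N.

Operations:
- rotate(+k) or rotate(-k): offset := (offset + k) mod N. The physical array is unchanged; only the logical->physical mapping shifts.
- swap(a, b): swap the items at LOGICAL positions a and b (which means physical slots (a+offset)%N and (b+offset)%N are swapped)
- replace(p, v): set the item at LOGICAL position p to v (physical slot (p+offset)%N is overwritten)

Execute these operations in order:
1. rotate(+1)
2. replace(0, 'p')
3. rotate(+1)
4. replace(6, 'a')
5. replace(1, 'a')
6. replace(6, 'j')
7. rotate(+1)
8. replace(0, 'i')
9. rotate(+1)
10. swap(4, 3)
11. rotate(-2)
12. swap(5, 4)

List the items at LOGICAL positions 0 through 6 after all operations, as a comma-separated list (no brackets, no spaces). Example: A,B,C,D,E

After op 1 (rotate(+1)): offset=1, physical=[A,B,C,D,E,F,G], logical=[B,C,D,E,F,G,A]
After op 2 (replace(0, 'p')): offset=1, physical=[A,p,C,D,E,F,G], logical=[p,C,D,E,F,G,A]
After op 3 (rotate(+1)): offset=2, physical=[A,p,C,D,E,F,G], logical=[C,D,E,F,G,A,p]
After op 4 (replace(6, 'a')): offset=2, physical=[A,a,C,D,E,F,G], logical=[C,D,E,F,G,A,a]
After op 5 (replace(1, 'a')): offset=2, physical=[A,a,C,a,E,F,G], logical=[C,a,E,F,G,A,a]
After op 6 (replace(6, 'j')): offset=2, physical=[A,j,C,a,E,F,G], logical=[C,a,E,F,G,A,j]
After op 7 (rotate(+1)): offset=3, physical=[A,j,C,a,E,F,G], logical=[a,E,F,G,A,j,C]
After op 8 (replace(0, 'i')): offset=3, physical=[A,j,C,i,E,F,G], logical=[i,E,F,G,A,j,C]
After op 9 (rotate(+1)): offset=4, physical=[A,j,C,i,E,F,G], logical=[E,F,G,A,j,C,i]
After op 10 (swap(4, 3)): offset=4, physical=[j,A,C,i,E,F,G], logical=[E,F,G,j,A,C,i]
After op 11 (rotate(-2)): offset=2, physical=[j,A,C,i,E,F,G], logical=[C,i,E,F,G,j,A]
After op 12 (swap(5, 4)): offset=2, physical=[G,A,C,i,E,F,j], logical=[C,i,E,F,j,G,A]

Answer: C,i,E,F,j,G,A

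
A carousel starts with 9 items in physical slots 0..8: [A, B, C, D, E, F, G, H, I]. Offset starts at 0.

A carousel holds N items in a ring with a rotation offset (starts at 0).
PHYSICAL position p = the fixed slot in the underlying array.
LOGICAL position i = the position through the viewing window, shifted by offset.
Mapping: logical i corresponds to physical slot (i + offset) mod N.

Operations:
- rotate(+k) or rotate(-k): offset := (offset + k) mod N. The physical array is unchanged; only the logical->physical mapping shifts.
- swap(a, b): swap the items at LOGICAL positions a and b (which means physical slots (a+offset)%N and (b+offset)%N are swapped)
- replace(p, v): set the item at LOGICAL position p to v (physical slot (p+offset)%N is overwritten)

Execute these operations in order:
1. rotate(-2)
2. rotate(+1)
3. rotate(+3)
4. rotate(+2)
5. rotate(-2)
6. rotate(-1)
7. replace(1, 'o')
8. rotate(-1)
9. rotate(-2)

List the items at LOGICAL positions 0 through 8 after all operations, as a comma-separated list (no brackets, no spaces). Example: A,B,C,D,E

After op 1 (rotate(-2)): offset=7, physical=[A,B,C,D,E,F,G,H,I], logical=[H,I,A,B,C,D,E,F,G]
After op 2 (rotate(+1)): offset=8, physical=[A,B,C,D,E,F,G,H,I], logical=[I,A,B,C,D,E,F,G,H]
After op 3 (rotate(+3)): offset=2, physical=[A,B,C,D,E,F,G,H,I], logical=[C,D,E,F,G,H,I,A,B]
After op 4 (rotate(+2)): offset=4, physical=[A,B,C,D,E,F,G,H,I], logical=[E,F,G,H,I,A,B,C,D]
After op 5 (rotate(-2)): offset=2, physical=[A,B,C,D,E,F,G,H,I], logical=[C,D,E,F,G,H,I,A,B]
After op 6 (rotate(-1)): offset=1, physical=[A,B,C,D,E,F,G,H,I], logical=[B,C,D,E,F,G,H,I,A]
After op 7 (replace(1, 'o')): offset=1, physical=[A,B,o,D,E,F,G,H,I], logical=[B,o,D,E,F,G,H,I,A]
After op 8 (rotate(-1)): offset=0, physical=[A,B,o,D,E,F,G,H,I], logical=[A,B,o,D,E,F,G,H,I]
After op 9 (rotate(-2)): offset=7, physical=[A,B,o,D,E,F,G,H,I], logical=[H,I,A,B,o,D,E,F,G]

Answer: H,I,A,B,o,D,E,F,G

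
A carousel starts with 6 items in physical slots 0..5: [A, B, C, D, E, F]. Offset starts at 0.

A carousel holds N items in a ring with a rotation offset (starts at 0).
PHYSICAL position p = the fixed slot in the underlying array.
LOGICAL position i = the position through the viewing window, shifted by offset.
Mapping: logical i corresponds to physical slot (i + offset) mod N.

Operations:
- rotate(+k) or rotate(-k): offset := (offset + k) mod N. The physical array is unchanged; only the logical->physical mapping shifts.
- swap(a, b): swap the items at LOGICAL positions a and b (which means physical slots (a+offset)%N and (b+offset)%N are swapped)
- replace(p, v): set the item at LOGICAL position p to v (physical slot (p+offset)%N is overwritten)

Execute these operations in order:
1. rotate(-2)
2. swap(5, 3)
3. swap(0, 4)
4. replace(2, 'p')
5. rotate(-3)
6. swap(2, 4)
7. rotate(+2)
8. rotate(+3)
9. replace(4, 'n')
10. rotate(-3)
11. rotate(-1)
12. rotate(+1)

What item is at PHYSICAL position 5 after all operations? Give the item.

Answer: B

Derivation:
After op 1 (rotate(-2)): offset=4, physical=[A,B,C,D,E,F], logical=[E,F,A,B,C,D]
After op 2 (swap(5, 3)): offset=4, physical=[A,D,C,B,E,F], logical=[E,F,A,D,C,B]
After op 3 (swap(0, 4)): offset=4, physical=[A,D,E,B,C,F], logical=[C,F,A,D,E,B]
After op 4 (replace(2, 'p')): offset=4, physical=[p,D,E,B,C,F], logical=[C,F,p,D,E,B]
After op 5 (rotate(-3)): offset=1, physical=[p,D,E,B,C,F], logical=[D,E,B,C,F,p]
After op 6 (swap(2, 4)): offset=1, physical=[p,D,E,F,C,B], logical=[D,E,F,C,B,p]
After op 7 (rotate(+2)): offset=3, physical=[p,D,E,F,C,B], logical=[F,C,B,p,D,E]
After op 8 (rotate(+3)): offset=0, physical=[p,D,E,F,C,B], logical=[p,D,E,F,C,B]
After op 9 (replace(4, 'n')): offset=0, physical=[p,D,E,F,n,B], logical=[p,D,E,F,n,B]
After op 10 (rotate(-3)): offset=3, physical=[p,D,E,F,n,B], logical=[F,n,B,p,D,E]
After op 11 (rotate(-1)): offset=2, physical=[p,D,E,F,n,B], logical=[E,F,n,B,p,D]
After op 12 (rotate(+1)): offset=3, physical=[p,D,E,F,n,B], logical=[F,n,B,p,D,E]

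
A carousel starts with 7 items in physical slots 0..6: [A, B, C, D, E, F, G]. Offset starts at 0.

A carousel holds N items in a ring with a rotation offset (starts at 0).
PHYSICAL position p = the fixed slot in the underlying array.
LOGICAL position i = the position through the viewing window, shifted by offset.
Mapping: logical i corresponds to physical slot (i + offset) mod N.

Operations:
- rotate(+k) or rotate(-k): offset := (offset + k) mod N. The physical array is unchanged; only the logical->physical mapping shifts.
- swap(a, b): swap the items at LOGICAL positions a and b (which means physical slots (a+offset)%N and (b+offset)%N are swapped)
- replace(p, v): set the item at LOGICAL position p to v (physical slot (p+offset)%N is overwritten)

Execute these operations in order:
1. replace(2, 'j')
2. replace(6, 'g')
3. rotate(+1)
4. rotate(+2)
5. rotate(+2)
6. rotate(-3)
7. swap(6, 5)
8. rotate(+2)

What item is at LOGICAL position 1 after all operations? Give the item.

After op 1 (replace(2, 'j')): offset=0, physical=[A,B,j,D,E,F,G], logical=[A,B,j,D,E,F,G]
After op 2 (replace(6, 'g')): offset=0, physical=[A,B,j,D,E,F,g], logical=[A,B,j,D,E,F,g]
After op 3 (rotate(+1)): offset=1, physical=[A,B,j,D,E,F,g], logical=[B,j,D,E,F,g,A]
After op 4 (rotate(+2)): offset=3, physical=[A,B,j,D,E,F,g], logical=[D,E,F,g,A,B,j]
After op 5 (rotate(+2)): offset=5, physical=[A,B,j,D,E,F,g], logical=[F,g,A,B,j,D,E]
After op 6 (rotate(-3)): offset=2, physical=[A,B,j,D,E,F,g], logical=[j,D,E,F,g,A,B]
After op 7 (swap(6, 5)): offset=2, physical=[B,A,j,D,E,F,g], logical=[j,D,E,F,g,B,A]
After op 8 (rotate(+2)): offset=4, physical=[B,A,j,D,E,F,g], logical=[E,F,g,B,A,j,D]

Answer: F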